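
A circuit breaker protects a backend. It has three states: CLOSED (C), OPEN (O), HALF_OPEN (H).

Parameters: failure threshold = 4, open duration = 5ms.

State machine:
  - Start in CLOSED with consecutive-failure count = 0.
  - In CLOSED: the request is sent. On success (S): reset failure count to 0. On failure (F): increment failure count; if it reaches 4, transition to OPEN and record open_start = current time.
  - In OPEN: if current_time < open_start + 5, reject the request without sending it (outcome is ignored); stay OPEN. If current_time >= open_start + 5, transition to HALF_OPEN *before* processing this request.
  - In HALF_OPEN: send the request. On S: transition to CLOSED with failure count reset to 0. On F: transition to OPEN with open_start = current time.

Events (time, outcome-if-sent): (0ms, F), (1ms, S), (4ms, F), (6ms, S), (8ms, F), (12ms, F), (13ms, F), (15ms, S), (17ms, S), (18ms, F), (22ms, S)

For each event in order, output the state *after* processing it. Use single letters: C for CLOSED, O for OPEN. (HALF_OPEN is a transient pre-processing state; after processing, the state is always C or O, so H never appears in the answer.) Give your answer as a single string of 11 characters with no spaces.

State after each event:
  event#1 t=0ms outcome=F: state=CLOSED
  event#2 t=1ms outcome=S: state=CLOSED
  event#3 t=4ms outcome=F: state=CLOSED
  event#4 t=6ms outcome=S: state=CLOSED
  event#5 t=8ms outcome=F: state=CLOSED
  event#6 t=12ms outcome=F: state=CLOSED
  event#7 t=13ms outcome=F: state=CLOSED
  event#8 t=15ms outcome=S: state=CLOSED
  event#9 t=17ms outcome=S: state=CLOSED
  event#10 t=18ms outcome=F: state=CLOSED
  event#11 t=22ms outcome=S: state=CLOSED

Answer: CCCCCCCCCCC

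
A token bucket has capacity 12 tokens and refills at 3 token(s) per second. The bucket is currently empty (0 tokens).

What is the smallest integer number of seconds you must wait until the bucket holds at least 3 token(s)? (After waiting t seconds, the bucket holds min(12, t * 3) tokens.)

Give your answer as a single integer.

Answer: 1

Derivation:
Need t * 3 >= 3, so t >= 3/3.
Smallest integer t = ceil(3/3) = 1.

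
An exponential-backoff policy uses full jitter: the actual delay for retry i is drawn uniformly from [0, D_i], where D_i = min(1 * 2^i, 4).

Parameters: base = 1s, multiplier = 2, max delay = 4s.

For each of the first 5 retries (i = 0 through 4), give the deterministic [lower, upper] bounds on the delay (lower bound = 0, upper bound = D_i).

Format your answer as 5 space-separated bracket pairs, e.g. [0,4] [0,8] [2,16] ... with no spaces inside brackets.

Computing bounds per retry:
  i=0: D_i=min(1*2^0,4)=1, bounds=[0,1]
  i=1: D_i=min(1*2^1,4)=2, bounds=[0,2]
  i=2: D_i=min(1*2^2,4)=4, bounds=[0,4]
  i=3: D_i=min(1*2^3,4)=4, bounds=[0,4]
  i=4: D_i=min(1*2^4,4)=4, bounds=[0,4]

Answer: [0,1] [0,2] [0,4] [0,4] [0,4]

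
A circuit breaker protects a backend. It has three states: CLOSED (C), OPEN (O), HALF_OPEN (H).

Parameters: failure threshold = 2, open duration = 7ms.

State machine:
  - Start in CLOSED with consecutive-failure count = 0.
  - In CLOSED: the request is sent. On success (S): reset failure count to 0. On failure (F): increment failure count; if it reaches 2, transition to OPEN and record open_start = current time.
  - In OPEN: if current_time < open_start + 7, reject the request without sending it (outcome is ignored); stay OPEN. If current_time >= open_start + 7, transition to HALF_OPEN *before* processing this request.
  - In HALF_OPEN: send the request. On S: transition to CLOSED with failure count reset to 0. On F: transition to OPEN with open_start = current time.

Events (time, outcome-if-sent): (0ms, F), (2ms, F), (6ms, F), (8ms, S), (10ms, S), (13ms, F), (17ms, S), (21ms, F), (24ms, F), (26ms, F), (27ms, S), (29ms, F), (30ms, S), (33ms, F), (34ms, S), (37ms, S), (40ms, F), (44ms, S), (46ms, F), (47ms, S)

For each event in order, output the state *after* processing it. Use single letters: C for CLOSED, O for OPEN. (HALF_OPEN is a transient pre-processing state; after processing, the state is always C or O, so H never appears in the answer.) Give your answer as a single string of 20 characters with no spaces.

Answer: COOOCCCCOOOOOOOOOOOC

Derivation:
State after each event:
  event#1 t=0ms outcome=F: state=CLOSED
  event#2 t=2ms outcome=F: state=OPEN
  event#3 t=6ms outcome=F: state=OPEN
  event#4 t=8ms outcome=S: state=OPEN
  event#5 t=10ms outcome=S: state=CLOSED
  event#6 t=13ms outcome=F: state=CLOSED
  event#7 t=17ms outcome=S: state=CLOSED
  event#8 t=21ms outcome=F: state=CLOSED
  event#9 t=24ms outcome=F: state=OPEN
  event#10 t=26ms outcome=F: state=OPEN
  event#11 t=27ms outcome=S: state=OPEN
  event#12 t=29ms outcome=F: state=OPEN
  event#13 t=30ms outcome=S: state=OPEN
  event#14 t=33ms outcome=F: state=OPEN
  event#15 t=34ms outcome=S: state=OPEN
  event#16 t=37ms outcome=S: state=OPEN
  event#17 t=40ms outcome=F: state=OPEN
  event#18 t=44ms outcome=S: state=OPEN
  event#19 t=46ms outcome=F: state=OPEN
  event#20 t=47ms outcome=S: state=CLOSED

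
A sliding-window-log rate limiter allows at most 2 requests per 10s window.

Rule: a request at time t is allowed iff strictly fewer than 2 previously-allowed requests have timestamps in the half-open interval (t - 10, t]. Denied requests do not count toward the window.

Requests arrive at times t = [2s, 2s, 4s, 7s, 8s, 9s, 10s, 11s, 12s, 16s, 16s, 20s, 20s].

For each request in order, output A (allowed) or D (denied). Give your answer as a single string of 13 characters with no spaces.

Tracking allowed requests in the window:
  req#1 t=2s: ALLOW
  req#2 t=2s: ALLOW
  req#3 t=4s: DENY
  req#4 t=7s: DENY
  req#5 t=8s: DENY
  req#6 t=9s: DENY
  req#7 t=10s: DENY
  req#8 t=11s: DENY
  req#9 t=12s: ALLOW
  req#10 t=16s: ALLOW
  req#11 t=16s: DENY
  req#12 t=20s: DENY
  req#13 t=20s: DENY

Answer: AADDDDDDAADDD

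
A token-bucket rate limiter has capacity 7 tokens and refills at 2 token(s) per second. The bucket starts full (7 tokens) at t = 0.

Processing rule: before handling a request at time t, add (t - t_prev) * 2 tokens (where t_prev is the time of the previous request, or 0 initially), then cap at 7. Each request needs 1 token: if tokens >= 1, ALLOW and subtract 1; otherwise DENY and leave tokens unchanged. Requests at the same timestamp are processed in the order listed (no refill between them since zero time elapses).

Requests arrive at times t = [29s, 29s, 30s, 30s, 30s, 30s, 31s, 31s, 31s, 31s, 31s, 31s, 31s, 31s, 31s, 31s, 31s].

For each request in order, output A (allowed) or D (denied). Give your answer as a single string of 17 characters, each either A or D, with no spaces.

Simulating step by step:
  req#1 t=29s: ALLOW
  req#2 t=29s: ALLOW
  req#3 t=30s: ALLOW
  req#4 t=30s: ALLOW
  req#5 t=30s: ALLOW
  req#6 t=30s: ALLOW
  req#7 t=31s: ALLOW
  req#8 t=31s: ALLOW
  req#9 t=31s: ALLOW
  req#10 t=31s: ALLOW
  req#11 t=31s: ALLOW
  req#12 t=31s: DENY
  req#13 t=31s: DENY
  req#14 t=31s: DENY
  req#15 t=31s: DENY
  req#16 t=31s: DENY
  req#17 t=31s: DENY

Answer: AAAAAAAAAAADDDDDD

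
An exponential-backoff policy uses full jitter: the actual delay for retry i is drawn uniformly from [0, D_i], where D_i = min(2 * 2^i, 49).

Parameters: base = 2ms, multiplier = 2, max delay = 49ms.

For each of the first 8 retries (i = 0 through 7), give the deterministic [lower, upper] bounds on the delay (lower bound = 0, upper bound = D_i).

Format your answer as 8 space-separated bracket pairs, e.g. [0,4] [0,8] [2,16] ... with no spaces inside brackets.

Computing bounds per retry:
  i=0: D_i=min(2*2^0,49)=2, bounds=[0,2]
  i=1: D_i=min(2*2^1,49)=4, bounds=[0,4]
  i=2: D_i=min(2*2^2,49)=8, bounds=[0,8]
  i=3: D_i=min(2*2^3,49)=16, bounds=[0,16]
  i=4: D_i=min(2*2^4,49)=32, bounds=[0,32]
  i=5: D_i=min(2*2^5,49)=49, bounds=[0,49]
  i=6: D_i=min(2*2^6,49)=49, bounds=[0,49]
  i=7: D_i=min(2*2^7,49)=49, bounds=[0,49]

Answer: [0,2] [0,4] [0,8] [0,16] [0,32] [0,49] [0,49] [0,49]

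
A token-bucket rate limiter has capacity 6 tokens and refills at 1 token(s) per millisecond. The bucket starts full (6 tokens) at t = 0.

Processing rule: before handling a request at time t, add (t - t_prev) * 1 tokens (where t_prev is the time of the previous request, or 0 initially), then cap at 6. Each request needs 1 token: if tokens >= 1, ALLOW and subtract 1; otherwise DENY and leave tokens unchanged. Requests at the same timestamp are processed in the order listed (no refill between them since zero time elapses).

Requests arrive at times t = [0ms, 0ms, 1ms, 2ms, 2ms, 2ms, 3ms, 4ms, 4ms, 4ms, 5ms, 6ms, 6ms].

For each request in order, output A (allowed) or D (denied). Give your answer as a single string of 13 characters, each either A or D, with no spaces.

Answer: AAAAAAAAAAAAD

Derivation:
Simulating step by step:
  req#1 t=0ms: ALLOW
  req#2 t=0ms: ALLOW
  req#3 t=1ms: ALLOW
  req#4 t=2ms: ALLOW
  req#5 t=2ms: ALLOW
  req#6 t=2ms: ALLOW
  req#7 t=3ms: ALLOW
  req#8 t=4ms: ALLOW
  req#9 t=4ms: ALLOW
  req#10 t=4ms: ALLOW
  req#11 t=5ms: ALLOW
  req#12 t=6ms: ALLOW
  req#13 t=6ms: DENY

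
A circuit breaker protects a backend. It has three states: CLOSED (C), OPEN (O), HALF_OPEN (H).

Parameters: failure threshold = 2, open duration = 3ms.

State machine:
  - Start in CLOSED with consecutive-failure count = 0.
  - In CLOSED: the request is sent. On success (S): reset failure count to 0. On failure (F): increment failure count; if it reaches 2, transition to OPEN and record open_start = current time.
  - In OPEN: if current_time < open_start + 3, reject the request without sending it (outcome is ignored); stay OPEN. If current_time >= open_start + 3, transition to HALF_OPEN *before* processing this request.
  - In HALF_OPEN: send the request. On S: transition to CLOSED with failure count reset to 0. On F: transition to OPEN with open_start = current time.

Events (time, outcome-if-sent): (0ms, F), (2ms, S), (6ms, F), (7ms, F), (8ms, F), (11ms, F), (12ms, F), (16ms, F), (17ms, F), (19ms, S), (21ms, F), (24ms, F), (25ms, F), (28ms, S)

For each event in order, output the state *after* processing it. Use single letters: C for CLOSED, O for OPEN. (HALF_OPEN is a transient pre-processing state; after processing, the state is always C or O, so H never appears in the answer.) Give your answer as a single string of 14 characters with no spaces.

Answer: CCCOOOOOOCCOOC

Derivation:
State after each event:
  event#1 t=0ms outcome=F: state=CLOSED
  event#2 t=2ms outcome=S: state=CLOSED
  event#3 t=6ms outcome=F: state=CLOSED
  event#4 t=7ms outcome=F: state=OPEN
  event#5 t=8ms outcome=F: state=OPEN
  event#6 t=11ms outcome=F: state=OPEN
  event#7 t=12ms outcome=F: state=OPEN
  event#8 t=16ms outcome=F: state=OPEN
  event#9 t=17ms outcome=F: state=OPEN
  event#10 t=19ms outcome=S: state=CLOSED
  event#11 t=21ms outcome=F: state=CLOSED
  event#12 t=24ms outcome=F: state=OPEN
  event#13 t=25ms outcome=F: state=OPEN
  event#14 t=28ms outcome=S: state=CLOSED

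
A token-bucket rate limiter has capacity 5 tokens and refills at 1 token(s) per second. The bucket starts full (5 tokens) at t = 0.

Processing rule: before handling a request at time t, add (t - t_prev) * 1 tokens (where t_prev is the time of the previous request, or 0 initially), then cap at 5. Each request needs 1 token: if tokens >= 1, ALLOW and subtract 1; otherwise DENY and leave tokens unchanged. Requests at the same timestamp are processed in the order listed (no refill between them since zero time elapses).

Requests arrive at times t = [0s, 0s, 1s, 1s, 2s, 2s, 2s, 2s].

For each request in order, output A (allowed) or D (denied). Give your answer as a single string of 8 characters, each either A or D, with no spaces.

Simulating step by step:
  req#1 t=0s: ALLOW
  req#2 t=0s: ALLOW
  req#3 t=1s: ALLOW
  req#4 t=1s: ALLOW
  req#5 t=2s: ALLOW
  req#6 t=2s: ALLOW
  req#7 t=2s: ALLOW
  req#8 t=2s: DENY

Answer: AAAAAAAD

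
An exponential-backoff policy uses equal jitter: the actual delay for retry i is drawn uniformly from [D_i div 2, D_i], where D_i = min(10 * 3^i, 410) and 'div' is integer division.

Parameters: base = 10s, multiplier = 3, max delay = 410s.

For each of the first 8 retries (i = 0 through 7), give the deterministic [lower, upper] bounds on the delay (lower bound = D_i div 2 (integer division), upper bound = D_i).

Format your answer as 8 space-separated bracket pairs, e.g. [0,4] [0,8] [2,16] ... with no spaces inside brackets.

Answer: [5,10] [15,30] [45,90] [135,270] [205,410] [205,410] [205,410] [205,410]

Derivation:
Computing bounds per retry:
  i=0: D_i=min(10*3^0,410)=10, bounds=[5,10]
  i=1: D_i=min(10*3^1,410)=30, bounds=[15,30]
  i=2: D_i=min(10*3^2,410)=90, bounds=[45,90]
  i=3: D_i=min(10*3^3,410)=270, bounds=[135,270]
  i=4: D_i=min(10*3^4,410)=410, bounds=[205,410]
  i=5: D_i=min(10*3^5,410)=410, bounds=[205,410]
  i=6: D_i=min(10*3^6,410)=410, bounds=[205,410]
  i=7: D_i=min(10*3^7,410)=410, bounds=[205,410]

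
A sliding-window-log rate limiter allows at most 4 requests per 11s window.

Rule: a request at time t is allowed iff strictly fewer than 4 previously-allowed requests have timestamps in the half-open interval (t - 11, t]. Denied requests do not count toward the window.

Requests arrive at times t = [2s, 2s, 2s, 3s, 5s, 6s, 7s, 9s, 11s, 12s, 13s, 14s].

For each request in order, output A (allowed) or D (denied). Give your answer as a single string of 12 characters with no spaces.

Tracking allowed requests in the window:
  req#1 t=2s: ALLOW
  req#2 t=2s: ALLOW
  req#3 t=2s: ALLOW
  req#4 t=3s: ALLOW
  req#5 t=5s: DENY
  req#6 t=6s: DENY
  req#7 t=7s: DENY
  req#8 t=9s: DENY
  req#9 t=11s: DENY
  req#10 t=12s: DENY
  req#11 t=13s: ALLOW
  req#12 t=14s: ALLOW

Answer: AAAADDDDDDAA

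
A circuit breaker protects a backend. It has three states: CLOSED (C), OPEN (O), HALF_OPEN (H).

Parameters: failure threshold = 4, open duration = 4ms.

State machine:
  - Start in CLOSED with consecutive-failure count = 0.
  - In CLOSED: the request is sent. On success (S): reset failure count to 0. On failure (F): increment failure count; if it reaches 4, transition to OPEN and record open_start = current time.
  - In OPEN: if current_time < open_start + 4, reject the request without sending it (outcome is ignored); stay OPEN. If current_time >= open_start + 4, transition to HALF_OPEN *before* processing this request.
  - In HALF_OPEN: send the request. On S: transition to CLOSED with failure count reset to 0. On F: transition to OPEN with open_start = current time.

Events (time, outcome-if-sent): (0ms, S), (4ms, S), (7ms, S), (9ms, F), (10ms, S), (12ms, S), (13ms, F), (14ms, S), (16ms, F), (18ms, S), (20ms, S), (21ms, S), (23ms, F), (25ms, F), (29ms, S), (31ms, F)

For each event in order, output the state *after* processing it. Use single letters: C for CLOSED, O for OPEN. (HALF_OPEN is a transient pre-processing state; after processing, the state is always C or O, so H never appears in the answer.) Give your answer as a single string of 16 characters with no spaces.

State after each event:
  event#1 t=0ms outcome=S: state=CLOSED
  event#2 t=4ms outcome=S: state=CLOSED
  event#3 t=7ms outcome=S: state=CLOSED
  event#4 t=9ms outcome=F: state=CLOSED
  event#5 t=10ms outcome=S: state=CLOSED
  event#6 t=12ms outcome=S: state=CLOSED
  event#7 t=13ms outcome=F: state=CLOSED
  event#8 t=14ms outcome=S: state=CLOSED
  event#9 t=16ms outcome=F: state=CLOSED
  event#10 t=18ms outcome=S: state=CLOSED
  event#11 t=20ms outcome=S: state=CLOSED
  event#12 t=21ms outcome=S: state=CLOSED
  event#13 t=23ms outcome=F: state=CLOSED
  event#14 t=25ms outcome=F: state=CLOSED
  event#15 t=29ms outcome=S: state=CLOSED
  event#16 t=31ms outcome=F: state=CLOSED

Answer: CCCCCCCCCCCCCCCC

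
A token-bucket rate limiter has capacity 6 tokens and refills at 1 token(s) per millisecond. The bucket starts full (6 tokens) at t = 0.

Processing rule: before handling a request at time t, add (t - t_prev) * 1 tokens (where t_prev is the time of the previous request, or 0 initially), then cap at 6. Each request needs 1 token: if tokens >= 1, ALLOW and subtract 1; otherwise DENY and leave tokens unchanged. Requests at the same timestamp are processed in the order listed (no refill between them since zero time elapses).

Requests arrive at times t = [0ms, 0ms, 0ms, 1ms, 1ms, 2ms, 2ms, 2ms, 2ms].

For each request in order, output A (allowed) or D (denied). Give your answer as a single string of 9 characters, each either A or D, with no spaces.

Answer: AAAAAAAAD

Derivation:
Simulating step by step:
  req#1 t=0ms: ALLOW
  req#2 t=0ms: ALLOW
  req#3 t=0ms: ALLOW
  req#4 t=1ms: ALLOW
  req#5 t=1ms: ALLOW
  req#6 t=2ms: ALLOW
  req#7 t=2ms: ALLOW
  req#8 t=2ms: ALLOW
  req#9 t=2ms: DENY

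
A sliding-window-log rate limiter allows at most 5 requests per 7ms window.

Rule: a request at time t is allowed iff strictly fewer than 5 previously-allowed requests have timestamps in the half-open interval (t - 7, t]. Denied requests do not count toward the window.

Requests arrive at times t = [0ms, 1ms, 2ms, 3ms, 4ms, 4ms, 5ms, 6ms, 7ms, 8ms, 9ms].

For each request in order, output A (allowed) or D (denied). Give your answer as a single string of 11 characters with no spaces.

Tracking allowed requests in the window:
  req#1 t=0ms: ALLOW
  req#2 t=1ms: ALLOW
  req#3 t=2ms: ALLOW
  req#4 t=3ms: ALLOW
  req#5 t=4ms: ALLOW
  req#6 t=4ms: DENY
  req#7 t=5ms: DENY
  req#8 t=6ms: DENY
  req#9 t=7ms: ALLOW
  req#10 t=8ms: ALLOW
  req#11 t=9ms: ALLOW

Answer: AAAAADDDAAA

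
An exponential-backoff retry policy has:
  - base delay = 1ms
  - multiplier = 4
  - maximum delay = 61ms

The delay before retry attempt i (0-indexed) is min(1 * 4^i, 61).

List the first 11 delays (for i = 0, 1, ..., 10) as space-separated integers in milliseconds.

Computing each delay:
  i=0: min(1*4^0, 61) = 1
  i=1: min(1*4^1, 61) = 4
  i=2: min(1*4^2, 61) = 16
  i=3: min(1*4^3, 61) = 61
  i=4: min(1*4^4, 61) = 61
  i=5: min(1*4^5, 61) = 61
  i=6: min(1*4^6, 61) = 61
  i=7: min(1*4^7, 61) = 61
  i=8: min(1*4^8, 61) = 61
  i=9: min(1*4^9, 61) = 61
  i=10: min(1*4^10, 61) = 61

Answer: 1 4 16 61 61 61 61 61 61 61 61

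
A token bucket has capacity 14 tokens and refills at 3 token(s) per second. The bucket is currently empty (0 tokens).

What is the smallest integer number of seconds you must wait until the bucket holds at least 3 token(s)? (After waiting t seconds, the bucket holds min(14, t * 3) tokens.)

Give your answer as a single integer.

Need t * 3 >= 3, so t >= 3/3.
Smallest integer t = ceil(3/3) = 1.

Answer: 1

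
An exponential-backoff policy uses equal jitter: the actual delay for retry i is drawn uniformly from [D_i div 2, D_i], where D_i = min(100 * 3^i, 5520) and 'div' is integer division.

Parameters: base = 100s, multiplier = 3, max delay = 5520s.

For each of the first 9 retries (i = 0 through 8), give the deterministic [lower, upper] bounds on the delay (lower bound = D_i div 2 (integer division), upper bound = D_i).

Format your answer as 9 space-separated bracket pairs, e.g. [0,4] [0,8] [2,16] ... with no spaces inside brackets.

Answer: [50,100] [150,300] [450,900] [1350,2700] [2760,5520] [2760,5520] [2760,5520] [2760,5520] [2760,5520]

Derivation:
Computing bounds per retry:
  i=0: D_i=min(100*3^0,5520)=100, bounds=[50,100]
  i=1: D_i=min(100*3^1,5520)=300, bounds=[150,300]
  i=2: D_i=min(100*3^2,5520)=900, bounds=[450,900]
  i=3: D_i=min(100*3^3,5520)=2700, bounds=[1350,2700]
  i=4: D_i=min(100*3^4,5520)=5520, bounds=[2760,5520]
  i=5: D_i=min(100*3^5,5520)=5520, bounds=[2760,5520]
  i=6: D_i=min(100*3^6,5520)=5520, bounds=[2760,5520]
  i=7: D_i=min(100*3^7,5520)=5520, bounds=[2760,5520]
  i=8: D_i=min(100*3^8,5520)=5520, bounds=[2760,5520]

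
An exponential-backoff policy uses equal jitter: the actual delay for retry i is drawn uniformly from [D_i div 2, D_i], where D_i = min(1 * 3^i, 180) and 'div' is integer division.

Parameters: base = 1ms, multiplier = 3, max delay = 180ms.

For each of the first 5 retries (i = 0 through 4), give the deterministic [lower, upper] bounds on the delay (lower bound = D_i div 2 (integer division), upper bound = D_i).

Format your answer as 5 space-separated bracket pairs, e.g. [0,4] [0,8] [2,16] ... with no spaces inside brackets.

Computing bounds per retry:
  i=0: D_i=min(1*3^0,180)=1, bounds=[0,1]
  i=1: D_i=min(1*3^1,180)=3, bounds=[1,3]
  i=2: D_i=min(1*3^2,180)=9, bounds=[4,9]
  i=3: D_i=min(1*3^3,180)=27, bounds=[13,27]
  i=4: D_i=min(1*3^4,180)=81, bounds=[40,81]

Answer: [0,1] [1,3] [4,9] [13,27] [40,81]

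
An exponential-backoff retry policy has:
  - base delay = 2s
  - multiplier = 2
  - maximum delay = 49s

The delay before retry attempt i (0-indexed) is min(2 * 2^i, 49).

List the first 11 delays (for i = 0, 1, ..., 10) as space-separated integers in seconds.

Computing each delay:
  i=0: min(2*2^0, 49) = 2
  i=1: min(2*2^1, 49) = 4
  i=2: min(2*2^2, 49) = 8
  i=3: min(2*2^3, 49) = 16
  i=4: min(2*2^4, 49) = 32
  i=5: min(2*2^5, 49) = 49
  i=6: min(2*2^6, 49) = 49
  i=7: min(2*2^7, 49) = 49
  i=8: min(2*2^8, 49) = 49
  i=9: min(2*2^9, 49) = 49
  i=10: min(2*2^10, 49) = 49

Answer: 2 4 8 16 32 49 49 49 49 49 49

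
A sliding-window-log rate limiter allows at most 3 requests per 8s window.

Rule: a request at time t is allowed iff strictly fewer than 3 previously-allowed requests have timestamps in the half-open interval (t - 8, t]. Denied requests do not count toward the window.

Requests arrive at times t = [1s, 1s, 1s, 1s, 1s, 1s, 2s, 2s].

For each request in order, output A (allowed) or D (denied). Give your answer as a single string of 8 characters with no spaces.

Tracking allowed requests in the window:
  req#1 t=1s: ALLOW
  req#2 t=1s: ALLOW
  req#3 t=1s: ALLOW
  req#4 t=1s: DENY
  req#5 t=1s: DENY
  req#6 t=1s: DENY
  req#7 t=2s: DENY
  req#8 t=2s: DENY

Answer: AAADDDDD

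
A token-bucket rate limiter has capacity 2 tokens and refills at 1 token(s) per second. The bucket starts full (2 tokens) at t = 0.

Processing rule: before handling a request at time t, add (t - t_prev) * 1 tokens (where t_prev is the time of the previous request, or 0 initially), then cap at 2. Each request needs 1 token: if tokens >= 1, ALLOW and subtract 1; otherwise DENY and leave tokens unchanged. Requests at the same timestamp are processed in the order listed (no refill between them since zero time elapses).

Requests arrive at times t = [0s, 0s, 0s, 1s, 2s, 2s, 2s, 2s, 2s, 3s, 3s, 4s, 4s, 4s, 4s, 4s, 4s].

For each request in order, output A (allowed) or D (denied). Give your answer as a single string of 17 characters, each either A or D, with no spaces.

Answer: AADAADDDDADADDDDD

Derivation:
Simulating step by step:
  req#1 t=0s: ALLOW
  req#2 t=0s: ALLOW
  req#3 t=0s: DENY
  req#4 t=1s: ALLOW
  req#5 t=2s: ALLOW
  req#6 t=2s: DENY
  req#7 t=2s: DENY
  req#8 t=2s: DENY
  req#9 t=2s: DENY
  req#10 t=3s: ALLOW
  req#11 t=3s: DENY
  req#12 t=4s: ALLOW
  req#13 t=4s: DENY
  req#14 t=4s: DENY
  req#15 t=4s: DENY
  req#16 t=4s: DENY
  req#17 t=4s: DENY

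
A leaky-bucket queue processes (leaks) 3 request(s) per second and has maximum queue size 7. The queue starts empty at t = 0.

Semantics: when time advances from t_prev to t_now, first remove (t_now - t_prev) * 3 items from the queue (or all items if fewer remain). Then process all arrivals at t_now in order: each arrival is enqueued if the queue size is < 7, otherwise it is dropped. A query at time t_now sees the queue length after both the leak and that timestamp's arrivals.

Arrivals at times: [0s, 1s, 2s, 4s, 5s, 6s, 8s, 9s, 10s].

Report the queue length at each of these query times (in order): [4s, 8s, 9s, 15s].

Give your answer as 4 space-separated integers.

Queue lengths at query times:
  query t=4s: backlog = 1
  query t=8s: backlog = 1
  query t=9s: backlog = 1
  query t=15s: backlog = 0

Answer: 1 1 1 0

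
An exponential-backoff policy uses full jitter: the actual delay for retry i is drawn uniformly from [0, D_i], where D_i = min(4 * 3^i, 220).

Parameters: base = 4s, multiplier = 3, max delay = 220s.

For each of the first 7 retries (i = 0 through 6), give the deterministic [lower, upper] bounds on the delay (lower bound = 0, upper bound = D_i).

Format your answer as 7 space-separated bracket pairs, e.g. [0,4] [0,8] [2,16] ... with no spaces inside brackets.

Answer: [0,4] [0,12] [0,36] [0,108] [0,220] [0,220] [0,220]

Derivation:
Computing bounds per retry:
  i=0: D_i=min(4*3^0,220)=4, bounds=[0,4]
  i=1: D_i=min(4*3^1,220)=12, bounds=[0,12]
  i=2: D_i=min(4*3^2,220)=36, bounds=[0,36]
  i=3: D_i=min(4*3^3,220)=108, bounds=[0,108]
  i=4: D_i=min(4*3^4,220)=220, bounds=[0,220]
  i=5: D_i=min(4*3^5,220)=220, bounds=[0,220]
  i=6: D_i=min(4*3^6,220)=220, bounds=[0,220]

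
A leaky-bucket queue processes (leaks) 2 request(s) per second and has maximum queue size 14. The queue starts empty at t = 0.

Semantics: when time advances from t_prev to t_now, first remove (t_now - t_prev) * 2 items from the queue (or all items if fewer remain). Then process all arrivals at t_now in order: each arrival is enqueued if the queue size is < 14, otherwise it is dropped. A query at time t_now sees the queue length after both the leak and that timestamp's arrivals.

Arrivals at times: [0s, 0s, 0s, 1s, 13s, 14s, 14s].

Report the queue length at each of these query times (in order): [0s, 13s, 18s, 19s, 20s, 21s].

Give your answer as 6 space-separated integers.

Answer: 3 1 0 0 0 0

Derivation:
Queue lengths at query times:
  query t=0s: backlog = 3
  query t=13s: backlog = 1
  query t=18s: backlog = 0
  query t=19s: backlog = 0
  query t=20s: backlog = 0
  query t=21s: backlog = 0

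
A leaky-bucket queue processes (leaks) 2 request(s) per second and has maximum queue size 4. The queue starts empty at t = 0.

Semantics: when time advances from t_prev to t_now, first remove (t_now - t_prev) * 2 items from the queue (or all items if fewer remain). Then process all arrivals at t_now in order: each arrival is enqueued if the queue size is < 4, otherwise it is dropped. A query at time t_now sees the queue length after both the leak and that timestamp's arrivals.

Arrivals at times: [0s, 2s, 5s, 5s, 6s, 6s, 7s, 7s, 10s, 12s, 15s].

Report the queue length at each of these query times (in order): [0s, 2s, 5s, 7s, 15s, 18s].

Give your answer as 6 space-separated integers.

Queue lengths at query times:
  query t=0s: backlog = 1
  query t=2s: backlog = 1
  query t=5s: backlog = 2
  query t=7s: backlog = 2
  query t=15s: backlog = 1
  query t=18s: backlog = 0

Answer: 1 1 2 2 1 0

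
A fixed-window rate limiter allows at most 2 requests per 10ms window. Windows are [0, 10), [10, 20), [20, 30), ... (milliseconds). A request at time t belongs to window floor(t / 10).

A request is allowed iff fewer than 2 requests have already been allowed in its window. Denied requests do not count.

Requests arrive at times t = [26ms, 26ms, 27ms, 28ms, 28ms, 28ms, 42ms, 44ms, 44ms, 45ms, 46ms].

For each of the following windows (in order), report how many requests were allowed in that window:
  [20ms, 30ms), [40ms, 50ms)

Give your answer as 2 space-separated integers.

Answer: 2 2

Derivation:
Processing requests:
  req#1 t=26ms (window 2): ALLOW
  req#2 t=26ms (window 2): ALLOW
  req#3 t=27ms (window 2): DENY
  req#4 t=28ms (window 2): DENY
  req#5 t=28ms (window 2): DENY
  req#6 t=28ms (window 2): DENY
  req#7 t=42ms (window 4): ALLOW
  req#8 t=44ms (window 4): ALLOW
  req#9 t=44ms (window 4): DENY
  req#10 t=45ms (window 4): DENY
  req#11 t=46ms (window 4): DENY

Allowed counts by window: 2 2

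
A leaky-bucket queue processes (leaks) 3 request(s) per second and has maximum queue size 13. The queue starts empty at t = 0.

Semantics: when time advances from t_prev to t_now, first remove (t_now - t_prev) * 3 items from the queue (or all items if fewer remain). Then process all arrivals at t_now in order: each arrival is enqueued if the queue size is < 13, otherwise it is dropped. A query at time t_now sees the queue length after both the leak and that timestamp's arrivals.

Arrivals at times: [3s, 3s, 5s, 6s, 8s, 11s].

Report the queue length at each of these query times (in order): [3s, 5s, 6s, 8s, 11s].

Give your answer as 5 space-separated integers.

Answer: 2 1 1 1 1

Derivation:
Queue lengths at query times:
  query t=3s: backlog = 2
  query t=5s: backlog = 1
  query t=6s: backlog = 1
  query t=8s: backlog = 1
  query t=11s: backlog = 1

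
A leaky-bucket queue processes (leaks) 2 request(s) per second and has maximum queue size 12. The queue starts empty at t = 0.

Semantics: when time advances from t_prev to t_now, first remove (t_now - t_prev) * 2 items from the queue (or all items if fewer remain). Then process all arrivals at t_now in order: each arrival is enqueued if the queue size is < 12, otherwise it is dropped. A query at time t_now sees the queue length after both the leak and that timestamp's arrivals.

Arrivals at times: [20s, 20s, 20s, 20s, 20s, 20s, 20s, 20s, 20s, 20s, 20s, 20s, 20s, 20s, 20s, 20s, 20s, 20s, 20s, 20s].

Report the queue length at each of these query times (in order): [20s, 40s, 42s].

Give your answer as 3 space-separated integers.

Queue lengths at query times:
  query t=20s: backlog = 12
  query t=40s: backlog = 0
  query t=42s: backlog = 0

Answer: 12 0 0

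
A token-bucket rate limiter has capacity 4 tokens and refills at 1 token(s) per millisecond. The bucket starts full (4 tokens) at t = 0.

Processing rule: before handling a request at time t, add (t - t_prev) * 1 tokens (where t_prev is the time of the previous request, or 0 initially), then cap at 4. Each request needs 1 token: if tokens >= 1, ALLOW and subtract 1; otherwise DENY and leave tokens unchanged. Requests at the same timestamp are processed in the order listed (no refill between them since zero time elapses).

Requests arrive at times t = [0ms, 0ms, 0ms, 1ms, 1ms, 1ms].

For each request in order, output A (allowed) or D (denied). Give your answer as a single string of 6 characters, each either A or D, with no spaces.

Answer: AAAAAD

Derivation:
Simulating step by step:
  req#1 t=0ms: ALLOW
  req#2 t=0ms: ALLOW
  req#3 t=0ms: ALLOW
  req#4 t=1ms: ALLOW
  req#5 t=1ms: ALLOW
  req#6 t=1ms: DENY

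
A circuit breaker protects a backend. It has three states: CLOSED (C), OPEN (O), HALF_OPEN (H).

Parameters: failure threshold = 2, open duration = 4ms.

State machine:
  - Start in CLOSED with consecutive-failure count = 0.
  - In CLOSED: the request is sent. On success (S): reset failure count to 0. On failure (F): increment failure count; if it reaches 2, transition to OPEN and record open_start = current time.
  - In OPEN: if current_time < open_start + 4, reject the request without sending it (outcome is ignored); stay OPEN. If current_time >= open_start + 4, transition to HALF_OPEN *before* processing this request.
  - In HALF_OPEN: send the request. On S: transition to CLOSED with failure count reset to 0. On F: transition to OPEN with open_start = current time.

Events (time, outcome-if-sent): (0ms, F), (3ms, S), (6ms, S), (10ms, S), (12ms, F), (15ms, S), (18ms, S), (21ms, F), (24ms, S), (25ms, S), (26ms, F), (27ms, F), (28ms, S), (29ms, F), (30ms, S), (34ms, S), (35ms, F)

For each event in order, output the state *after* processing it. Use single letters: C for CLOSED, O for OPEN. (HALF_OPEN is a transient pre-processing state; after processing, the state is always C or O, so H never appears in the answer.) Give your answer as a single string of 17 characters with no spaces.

Answer: CCCCCCCCCCCOOOOCC

Derivation:
State after each event:
  event#1 t=0ms outcome=F: state=CLOSED
  event#2 t=3ms outcome=S: state=CLOSED
  event#3 t=6ms outcome=S: state=CLOSED
  event#4 t=10ms outcome=S: state=CLOSED
  event#5 t=12ms outcome=F: state=CLOSED
  event#6 t=15ms outcome=S: state=CLOSED
  event#7 t=18ms outcome=S: state=CLOSED
  event#8 t=21ms outcome=F: state=CLOSED
  event#9 t=24ms outcome=S: state=CLOSED
  event#10 t=25ms outcome=S: state=CLOSED
  event#11 t=26ms outcome=F: state=CLOSED
  event#12 t=27ms outcome=F: state=OPEN
  event#13 t=28ms outcome=S: state=OPEN
  event#14 t=29ms outcome=F: state=OPEN
  event#15 t=30ms outcome=S: state=OPEN
  event#16 t=34ms outcome=S: state=CLOSED
  event#17 t=35ms outcome=F: state=CLOSED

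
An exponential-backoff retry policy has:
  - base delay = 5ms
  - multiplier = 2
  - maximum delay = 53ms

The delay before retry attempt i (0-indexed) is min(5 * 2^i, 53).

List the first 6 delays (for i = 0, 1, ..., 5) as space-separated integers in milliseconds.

Answer: 5 10 20 40 53 53

Derivation:
Computing each delay:
  i=0: min(5*2^0, 53) = 5
  i=1: min(5*2^1, 53) = 10
  i=2: min(5*2^2, 53) = 20
  i=3: min(5*2^3, 53) = 40
  i=4: min(5*2^4, 53) = 53
  i=5: min(5*2^5, 53) = 53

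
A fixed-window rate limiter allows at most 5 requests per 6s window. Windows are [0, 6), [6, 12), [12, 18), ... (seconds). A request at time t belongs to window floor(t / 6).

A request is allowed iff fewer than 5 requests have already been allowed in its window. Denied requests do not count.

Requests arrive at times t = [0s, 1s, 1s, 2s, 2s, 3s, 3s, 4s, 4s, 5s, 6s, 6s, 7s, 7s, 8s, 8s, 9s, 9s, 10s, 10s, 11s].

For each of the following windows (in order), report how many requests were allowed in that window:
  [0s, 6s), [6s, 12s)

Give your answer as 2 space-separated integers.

Answer: 5 5

Derivation:
Processing requests:
  req#1 t=0s (window 0): ALLOW
  req#2 t=1s (window 0): ALLOW
  req#3 t=1s (window 0): ALLOW
  req#4 t=2s (window 0): ALLOW
  req#5 t=2s (window 0): ALLOW
  req#6 t=3s (window 0): DENY
  req#7 t=3s (window 0): DENY
  req#8 t=4s (window 0): DENY
  req#9 t=4s (window 0): DENY
  req#10 t=5s (window 0): DENY
  req#11 t=6s (window 1): ALLOW
  req#12 t=6s (window 1): ALLOW
  req#13 t=7s (window 1): ALLOW
  req#14 t=7s (window 1): ALLOW
  req#15 t=8s (window 1): ALLOW
  req#16 t=8s (window 1): DENY
  req#17 t=9s (window 1): DENY
  req#18 t=9s (window 1): DENY
  req#19 t=10s (window 1): DENY
  req#20 t=10s (window 1): DENY
  req#21 t=11s (window 1): DENY

Allowed counts by window: 5 5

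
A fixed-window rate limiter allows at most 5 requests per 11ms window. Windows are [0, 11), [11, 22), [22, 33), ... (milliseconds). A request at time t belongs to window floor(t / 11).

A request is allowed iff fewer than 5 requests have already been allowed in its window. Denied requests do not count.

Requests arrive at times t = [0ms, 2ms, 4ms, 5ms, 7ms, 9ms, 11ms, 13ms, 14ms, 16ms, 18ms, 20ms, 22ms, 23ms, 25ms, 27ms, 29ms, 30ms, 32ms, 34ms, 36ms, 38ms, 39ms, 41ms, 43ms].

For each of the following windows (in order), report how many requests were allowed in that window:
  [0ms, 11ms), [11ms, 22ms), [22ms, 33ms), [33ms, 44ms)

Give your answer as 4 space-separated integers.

Processing requests:
  req#1 t=0ms (window 0): ALLOW
  req#2 t=2ms (window 0): ALLOW
  req#3 t=4ms (window 0): ALLOW
  req#4 t=5ms (window 0): ALLOW
  req#5 t=7ms (window 0): ALLOW
  req#6 t=9ms (window 0): DENY
  req#7 t=11ms (window 1): ALLOW
  req#8 t=13ms (window 1): ALLOW
  req#9 t=14ms (window 1): ALLOW
  req#10 t=16ms (window 1): ALLOW
  req#11 t=18ms (window 1): ALLOW
  req#12 t=20ms (window 1): DENY
  req#13 t=22ms (window 2): ALLOW
  req#14 t=23ms (window 2): ALLOW
  req#15 t=25ms (window 2): ALLOW
  req#16 t=27ms (window 2): ALLOW
  req#17 t=29ms (window 2): ALLOW
  req#18 t=30ms (window 2): DENY
  req#19 t=32ms (window 2): DENY
  req#20 t=34ms (window 3): ALLOW
  req#21 t=36ms (window 3): ALLOW
  req#22 t=38ms (window 3): ALLOW
  req#23 t=39ms (window 3): ALLOW
  req#24 t=41ms (window 3): ALLOW
  req#25 t=43ms (window 3): DENY

Allowed counts by window: 5 5 5 5

Answer: 5 5 5 5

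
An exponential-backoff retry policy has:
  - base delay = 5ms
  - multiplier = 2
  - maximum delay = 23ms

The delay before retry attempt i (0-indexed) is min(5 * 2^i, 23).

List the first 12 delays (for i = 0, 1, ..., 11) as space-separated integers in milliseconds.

Computing each delay:
  i=0: min(5*2^0, 23) = 5
  i=1: min(5*2^1, 23) = 10
  i=2: min(5*2^2, 23) = 20
  i=3: min(5*2^3, 23) = 23
  i=4: min(5*2^4, 23) = 23
  i=5: min(5*2^5, 23) = 23
  i=6: min(5*2^6, 23) = 23
  i=7: min(5*2^7, 23) = 23
  i=8: min(5*2^8, 23) = 23
  i=9: min(5*2^9, 23) = 23
  i=10: min(5*2^10, 23) = 23
  i=11: min(5*2^11, 23) = 23

Answer: 5 10 20 23 23 23 23 23 23 23 23 23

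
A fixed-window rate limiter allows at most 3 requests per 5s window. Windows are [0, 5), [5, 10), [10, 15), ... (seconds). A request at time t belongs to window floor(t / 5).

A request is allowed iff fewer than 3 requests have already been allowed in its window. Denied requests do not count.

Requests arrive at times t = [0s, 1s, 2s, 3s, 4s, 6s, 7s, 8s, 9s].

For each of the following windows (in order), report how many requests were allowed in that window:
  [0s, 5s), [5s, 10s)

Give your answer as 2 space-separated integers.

Processing requests:
  req#1 t=0s (window 0): ALLOW
  req#2 t=1s (window 0): ALLOW
  req#3 t=2s (window 0): ALLOW
  req#4 t=3s (window 0): DENY
  req#5 t=4s (window 0): DENY
  req#6 t=6s (window 1): ALLOW
  req#7 t=7s (window 1): ALLOW
  req#8 t=8s (window 1): ALLOW
  req#9 t=9s (window 1): DENY

Allowed counts by window: 3 3

Answer: 3 3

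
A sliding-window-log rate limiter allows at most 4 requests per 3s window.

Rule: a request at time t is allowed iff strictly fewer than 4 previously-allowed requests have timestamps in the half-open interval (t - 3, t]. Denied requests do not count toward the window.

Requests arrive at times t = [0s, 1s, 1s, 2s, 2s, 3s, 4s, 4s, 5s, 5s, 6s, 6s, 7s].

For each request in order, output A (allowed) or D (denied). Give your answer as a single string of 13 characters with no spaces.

Answer: AAAADAAAADADA

Derivation:
Tracking allowed requests in the window:
  req#1 t=0s: ALLOW
  req#2 t=1s: ALLOW
  req#3 t=1s: ALLOW
  req#4 t=2s: ALLOW
  req#5 t=2s: DENY
  req#6 t=3s: ALLOW
  req#7 t=4s: ALLOW
  req#8 t=4s: ALLOW
  req#9 t=5s: ALLOW
  req#10 t=5s: DENY
  req#11 t=6s: ALLOW
  req#12 t=6s: DENY
  req#13 t=7s: ALLOW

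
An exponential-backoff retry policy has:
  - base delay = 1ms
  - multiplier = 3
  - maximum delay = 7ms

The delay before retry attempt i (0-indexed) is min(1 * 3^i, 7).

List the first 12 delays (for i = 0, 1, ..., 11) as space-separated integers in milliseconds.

Computing each delay:
  i=0: min(1*3^0, 7) = 1
  i=1: min(1*3^1, 7) = 3
  i=2: min(1*3^2, 7) = 7
  i=3: min(1*3^3, 7) = 7
  i=4: min(1*3^4, 7) = 7
  i=5: min(1*3^5, 7) = 7
  i=6: min(1*3^6, 7) = 7
  i=7: min(1*3^7, 7) = 7
  i=8: min(1*3^8, 7) = 7
  i=9: min(1*3^9, 7) = 7
  i=10: min(1*3^10, 7) = 7
  i=11: min(1*3^11, 7) = 7

Answer: 1 3 7 7 7 7 7 7 7 7 7 7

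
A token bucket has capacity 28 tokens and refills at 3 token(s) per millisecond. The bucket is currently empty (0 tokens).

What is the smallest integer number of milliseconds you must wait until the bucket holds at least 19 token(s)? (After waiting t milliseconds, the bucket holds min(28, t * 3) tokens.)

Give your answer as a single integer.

Need t * 3 >= 19, so t >= 19/3.
Smallest integer t = ceil(19/3) = 7.

Answer: 7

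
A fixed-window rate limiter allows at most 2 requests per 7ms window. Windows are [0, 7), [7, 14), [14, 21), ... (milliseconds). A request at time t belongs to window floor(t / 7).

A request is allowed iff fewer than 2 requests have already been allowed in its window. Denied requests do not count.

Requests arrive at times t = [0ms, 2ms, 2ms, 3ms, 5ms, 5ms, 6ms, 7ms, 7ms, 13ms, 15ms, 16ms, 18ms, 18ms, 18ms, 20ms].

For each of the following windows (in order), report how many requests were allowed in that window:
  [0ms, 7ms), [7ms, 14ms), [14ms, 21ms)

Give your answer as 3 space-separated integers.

Answer: 2 2 2

Derivation:
Processing requests:
  req#1 t=0ms (window 0): ALLOW
  req#2 t=2ms (window 0): ALLOW
  req#3 t=2ms (window 0): DENY
  req#4 t=3ms (window 0): DENY
  req#5 t=5ms (window 0): DENY
  req#6 t=5ms (window 0): DENY
  req#7 t=6ms (window 0): DENY
  req#8 t=7ms (window 1): ALLOW
  req#9 t=7ms (window 1): ALLOW
  req#10 t=13ms (window 1): DENY
  req#11 t=15ms (window 2): ALLOW
  req#12 t=16ms (window 2): ALLOW
  req#13 t=18ms (window 2): DENY
  req#14 t=18ms (window 2): DENY
  req#15 t=18ms (window 2): DENY
  req#16 t=20ms (window 2): DENY

Allowed counts by window: 2 2 2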